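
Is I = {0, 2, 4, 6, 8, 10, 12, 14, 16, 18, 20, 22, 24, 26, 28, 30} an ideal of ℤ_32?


Check ideal conditions for I = {0, 2, 4, 6, 8, 10, 12, 14, 16, 18, 20, 22, 24, 26, 28, 30} in ℤ_32:
(1) I is an additive subgroup? Yes
(2) For r ∈ ℤ_32 and a ∈ I: r·a ∈ I? Yes

Yes, I is an ideal of ℤ_32


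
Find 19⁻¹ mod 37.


Use the extended Euclidean algorithm to write 1 = 19·s + 37·t; then s mod 37 is the inverse.
Euclidean algorithm:
  19 = 0·37 + 19
  37 = 1·19 + 18
  19 = 1·18 + 1
  18 = 18·1 + 0
gcd(19,37) = 1
Back-substitution gives: 19·(2) + 37·(-1) = 1
So 19⁻¹ ≡ 2 ≡ 2 (mod 37)
Check: 19 × 2 = 38 ≡ 1 (mod 37) ✓

19⁻¹ ≡ 2 (mod 37)


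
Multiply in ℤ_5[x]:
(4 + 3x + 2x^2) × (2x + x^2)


Expand and collect like terms; reduce coefficients mod 5:
x^0: 4·0 = 0 ≡ 0 (mod 5)
x^1: 4·2 + 3·0 = 8 ≡ 3 (mod 5)
x^2: 4·1 + 3·2 + 2·0 = 10 ≡ 0 (mod 5)
x^3: 3·1 + 2·2 = 7 ≡ 2 (mod 5)
x^4: 2·1 = 2 ≡ 2 (mod 5)
Result: 3x + 2x^3 + 2x^4

f · g = 3x + 2x^3 + 2x^4


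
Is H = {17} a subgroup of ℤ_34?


Subgroup test for H = {17} in (ℤ_34, +):
(1) 0 ∈ H? No
(2) Closure: for all a,b ∈ H, (a+b) mod 34 ∈ H? No  [counterexample: 17 + 17 = 0 ∉ H]
(3) Inverses: for all a ∈ H, -a mod 34 ∈ H? Yes

No, H is not a subgroup of ℤ_34


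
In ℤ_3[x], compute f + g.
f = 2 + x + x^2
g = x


Add coefficients mod 3:
x^0: 2 + 0 = 2 (mod 3)
x^1: 1 + 1 = 2 (mod 3)
x^2: 1 + 0 = 1 (mod 3)
Result: 2 + 2x + x^2

f + g = 2 + 2x + x^2


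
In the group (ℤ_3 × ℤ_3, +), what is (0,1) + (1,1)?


Operation: componentwise addition mod (3, 3)
(0,1) + (1,1) = ((a₁+b₁) mod 3, (a₂+b₂) mod 3) with a = (0,1), b = (1,1)

(0,1) + (1,1) = (1,2)


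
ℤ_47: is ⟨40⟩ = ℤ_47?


g generates ℤ_n iff gcd(g, n) = 1
gcd(40, 47) = 1
Since gcd = 1, 40 is a generator.

Yes, 40 generates ℤ_47


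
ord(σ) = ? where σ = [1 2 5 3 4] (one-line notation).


Cycle decomposition: (3 5 4)
Cycle lengths: 3
Order = lcm(3) = 3

ord(σ) = 3


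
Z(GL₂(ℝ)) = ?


Z(G) = {g ∈ G | gx = xg for all x ∈ G}
Only scalar multiples of the identity commute with all invertible matrices

Z(GL₂(ℝ)) = {aI : a ∈ ℝ, a ≠ 0}


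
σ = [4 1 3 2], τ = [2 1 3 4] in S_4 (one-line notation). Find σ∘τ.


σ∘τ: apply τ first, then σ
1 →τ 2 →σ 1
2 →τ 1 →σ 4
3 →τ 3 →σ 3
4 →τ 4 →σ 2

σ∘τ = [1 4 3 2]


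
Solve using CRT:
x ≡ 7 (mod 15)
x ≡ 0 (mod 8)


m₁ = 15, m₂ = 8, gcd = 1, so CRT applies. M = m₁·m₂ = 120
Let M₁ = M/m₁ = 8, M₂ = M/m₂ = 15
Find y₁ ≡ M₁⁻¹ (mod m₁): 8⁻¹ ≡ 2 (mod 15)
Find y₂ ≡ M₂⁻¹ (mod m₂): 15⁻¹ ≡ 7 (mod 8)
x = a₁·M₁·y₁ + a₂·M₂·y₂ = 7·8·2 + 0·15·7 = 112
Reduce mod 120: x ≡ 112
Check: 112 mod 15 = 7 ✓, 112 mod 8 = 0 ✓

x ≡ 112 (mod 120)


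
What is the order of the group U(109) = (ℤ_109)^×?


U(n) is the group of units mod n; |U(n)| = φ(n)
|U(109)| = φ(109) = 108

|U(109) = (ℤ_109)^×| = 108


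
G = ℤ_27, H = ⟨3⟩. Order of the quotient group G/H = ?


|⟨3⟩| = n / gcd(3, 27) = 27 / 3 = 9
H is normal (ℤ_27 is abelian).
|G/H| = |G| / |H| = 27 / 9 = 3

|G/H| = 3


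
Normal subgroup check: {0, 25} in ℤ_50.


H = {0, 25} in ℤ_50
ℤ_50 is abelian; every subgroup of an abelian group is normal

Yes, normal subgroup


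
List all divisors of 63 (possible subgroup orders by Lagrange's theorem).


Lagrange's theorem: |H| divides |G|
|G| = 63
Divisors of 63: 1, 3, 7, 9, 21, 63

Possible subgroup orders: {1, 3, 7, 9, 21, 63}


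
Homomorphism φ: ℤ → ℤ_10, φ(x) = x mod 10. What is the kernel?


Kernel = preimage of identity
ker(φ) = {x ∈ ℤ : x ≡ 0 (mod 10)} = 10ℤ = {0, ±10, ±20, ...}

ker(φ) = 10ℤ


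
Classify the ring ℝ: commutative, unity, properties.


ℝ is a field: commutative, has unity, every nonzero element is a unit (hence an integral domain)
Commutative: Yes
Integral domain: Yes
Has unity: Yes

ℝ: Commutative=Yes, Unity=Yes


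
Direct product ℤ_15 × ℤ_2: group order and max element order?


|ℤ_15 × ℤ_2| = 15 × 2 = 30
Max element order = lcm(15,2) = 30
Cyclic? Yes (gcd=1)

|ℤ_15×ℤ_2| = 30, max element order = 30


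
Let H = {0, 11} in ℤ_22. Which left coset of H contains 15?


15 + H = {15 + h (mod 22) : h ∈ H}
15+0=15, 15+11=4
15 + H = {4, 15} = 4 + H

15 + H = {4, 15}


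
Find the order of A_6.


|A_n| = n!/2 (even permutations)
|A_6| = 6!/2 = 720/2 = 360

|A_6| = 360


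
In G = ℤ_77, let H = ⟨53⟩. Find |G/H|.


|⟨53⟩| = n / gcd(53, 77) = 77 / 1 = 77
H is normal (ℤ_77 is abelian).
|G/H| = |G| / |H| = 77 / 77 = 1

|G/H| = 1


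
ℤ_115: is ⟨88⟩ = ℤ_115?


g generates ℤ_n iff gcd(g, n) = 1
gcd(88, 115) = 1
Since gcd = 1, 88 is a generator.

Yes, 88 generates ℤ_115


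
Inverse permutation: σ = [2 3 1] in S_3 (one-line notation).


To find σ⁻¹, swap domain and range:
σ(1) = 2 → σ⁻¹(2) = 1
σ(2) = 3 → σ⁻¹(3) = 2
σ(3) = 1 → σ⁻¹(1) = 3

σ⁻¹ = [3 1 2]


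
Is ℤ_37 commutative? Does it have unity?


ℤ_37 is a commutative ring with unity 1; 37 is prime, so ℤ_37 is a field (hence an integral domain)
Commutative: Yes
Integral domain: Yes
Has unity: Yes

ℤ_37: Commutative=Yes, Unity=Yes


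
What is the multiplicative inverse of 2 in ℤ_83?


Use the extended Euclidean algorithm to write 1 = 2·s + 83·t; then s mod 83 is the inverse.
Euclidean algorithm:
  2 = 0·83 + 2
  83 = 41·2 + 1
  2 = 2·1 + 0
gcd(2,83) = 1
Back-substitution gives: 2·(-41) + 83·(1) = 1
So 2⁻¹ ≡ -41 ≡ 42 (mod 83)
Check: 2 × 42 = 84 ≡ 1 (mod 83) ✓

2⁻¹ ≡ 42 (mod 83)


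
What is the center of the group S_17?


Z(G) = {g ∈ G | gx = xg for all x ∈ G}
S_n is non-abelian for n ≥ 3; Z(S_17) is trivial

Z(S_17) = {e}


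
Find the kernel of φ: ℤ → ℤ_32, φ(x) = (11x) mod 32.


Kernel = preimage of identity
ker(φ) = {x ∈ ℤ : 11x ≡ 0 (mod 32)}. gcd(11,32) = 1, so 11x ≡ 0 (mod 32) ⟺ x ≡ 0 (mod 32/1 = 32). Hence ker(φ) = 32ℤ

ker(φ) = 32ℤ


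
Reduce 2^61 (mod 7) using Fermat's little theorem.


Fermat's little theorem: if p is prime and gcd(a,p)=1, then a^(p-1) ≡ 1 (mod p)
p = 7 is prime, gcd(2,7) = 1
Reduce exponent: 61 mod 6 = 1
So 2^61 ≡ 2^1 (mod 7)
2^1 mod 7 = 2

2^61 ≡ 2 (mod 7)


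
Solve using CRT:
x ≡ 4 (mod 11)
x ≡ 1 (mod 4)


m₁ = 11, m₂ = 4, gcd = 1, so CRT applies. M = m₁·m₂ = 44
Let M₁ = M/m₁ = 4, M₂ = M/m₂ = 11
Find y₁ ≡ M₁⁻¹ (mod m₁): 4⁻¹ ≡ 3 (mod 11)
Find y₂ ≡ M₂⁻¹ (mod m₂): 11⁻¹ ≡ 3 (mod 4)
x = a₁·M₁·y₁ + a₂·M₂·y₂ = 4·4·3 + 1·11·3 = 81
Reduce mod 44: x ≡ 37
Check: 37 mod 11 = 4 ✓, 37 mod 4 = 1 ✓

x ≡ 37 (mod 44)


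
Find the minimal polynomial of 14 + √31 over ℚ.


Let α = 14 + √31. Then α - 14 = √31, so (α - 14)² = 31, giving α² - 28α + 165 = 0. Degree 2 and α ∉ ℚ, so this is the minimal polynomial.

Minimal polynomial: x² - 28x + 165


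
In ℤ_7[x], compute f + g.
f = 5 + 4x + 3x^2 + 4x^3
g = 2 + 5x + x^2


Add coefficients mod 7:
x^0: 5 + 2 = 0 (mod 7)
x^1: 4 + 5 = 2 (mod 7)
x^2: 3 + 1 = 4 (mod 7)
x^3: 4 + 0 = 4 (mod 7)
Result: 2x + 4x^2 + 4x^3

f + g = 2x + 4x^2 + 4x^3


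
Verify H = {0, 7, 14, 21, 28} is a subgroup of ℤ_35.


Subgroup test for H = {0, 7, 14, 21, 28} in (ℤ_35, +):
(1) 0 ∈ H? Yes
(2) Closure: for all a,b ∈ H, (a+b) mod 35 ∈ H? Yes
(3) Inverses: for all a ∈ H, -a mod 35 ∈ H? Yes

Yes, H is a subgroup of ℤ_35


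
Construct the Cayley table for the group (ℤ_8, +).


Elements: {0, 1, 2, 3, 4, 5, 6, 7}
Operation: addition mod 8
Entry (a, b) = (a + b) mod 8

Cayley table:
  | 0 | 1 | 2 | 3 | 4 | 5 | 6 | 7
0 | 0 | 1 | 2 | 3 | 4 | 5 | 6 | 7
1 | 1 | 2 | 3 | 4 | 5 | 6 | 7 | 0
2 | 2 | 3 | 4 | 5 | 6 | 7 | 0 | 1
3 | 3 | 4 | 5 | 6 | 7 | 0 | 1 | 2
4 | 4 | 5 | 6 | 7 | 0 | 1 | 2 | 3
5 | 5 | 6 | 7 | 0 | 1 | 2 | 3 | 4
6 | 6 | 7 | 0 | 1 | 2 | 3 | 4 | 5
7 | 7 | 0 | 1 | 2 | 3 | 4 | 5 | 6


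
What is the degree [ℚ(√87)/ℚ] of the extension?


√87 has minimal polynomial x² - 87 (irreducible over ℚ since 87 is squarefree)

[ℚ(√87)/ℚ] = 2


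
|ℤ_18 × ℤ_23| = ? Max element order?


|ℤ_18 × ℤ_23| = 18 × 23 = 414
Max element order = lcm(18,23) = 414
Cyclic? Yes (gcd=1)

|ℤ_18×ℤ_23| = 414, max element order = 414


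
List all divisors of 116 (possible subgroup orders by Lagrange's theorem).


Lagrange's theorem: |H| divides |G|
|G| = 116
Divisors of 116: 1, 2, 4, 29, 58, 116

Possible subgroup orders: {1, 2, 4, 29, 58, 116}


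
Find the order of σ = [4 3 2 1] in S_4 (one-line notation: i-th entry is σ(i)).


Cycle decomposition: (1 4) (2 3)
Cycle lengths: 2, 2
Order = lcm(2, 2) = 2

ord(σ) = 2


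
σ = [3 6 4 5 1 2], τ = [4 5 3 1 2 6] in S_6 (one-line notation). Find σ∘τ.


σ∘τ: apply τ first, then σ
1 →τ 4 →σ 5
2 →τ 5 →σ 1
3 →τ 3 →σ 4
4 →τ 1 →σ 3
5 →τ 2 →σ 6
6 →τ 6 →σ 2

σ∘τ = [5 1 4 3 6 2]


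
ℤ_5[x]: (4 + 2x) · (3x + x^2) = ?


Expand and collect like terms; reduce coefficients mod 5:
x^0: 4·0 = 0 ≡ 0 (mod 5)
x^1: 4·3 + 2·0 = 12 ≡ 2 (mod 5)
x^2: 4·1 + 2·3 = 10 ≡ 0 (mod 5)
x^3: 2·1 = 2 ≡ 2 (mod 5)
Result: 2x + 2x^3

f · g = 2x + 2x^3


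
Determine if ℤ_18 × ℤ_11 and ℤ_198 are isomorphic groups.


Comparing ℤ_18 × ℤ_11 and ℤ_198:
gcd(18,11) = 1, so ℤ_18 × ℤ_11 ≅ ℤ_198 (CRT)

Yes, ℤ_18 × ℤ_11 ≅ ℤ_198


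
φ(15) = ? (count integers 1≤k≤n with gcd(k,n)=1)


φ(n) = count of k ∈ {1,...,n} with gcd(k,n)=1
Coprimes to 15: {1, 2, 4, 7, 8, 11, 13, 14}
Count: 8

φ(15) = 8


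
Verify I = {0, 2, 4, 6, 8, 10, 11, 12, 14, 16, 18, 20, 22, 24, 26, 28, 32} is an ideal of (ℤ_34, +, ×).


Check ideal conditions for I = {0, 2, 4, 6, 8, 10, 11, 12, 14, 16, 18, 20, 22, 24, 26, 28, 32} in ℤ_34:
(1) I is an additive subgroup? No
(2) For r ∈ ℤ_34 and a ∈ I: r·a ∈ I? No  [counterexample: r=2, a=32, r·a mod 34 = 30 ∉ I]

No, I is not an ideal of ℤ_34


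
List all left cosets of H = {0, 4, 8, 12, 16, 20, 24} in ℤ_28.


H = {0, 4, 8, 12, 16, 20, 24}, |H| = 7
Number of cosets = |G|/|H| = 28/7 = 4
0 + H = {0, 4, 8, 12, 16, 20, 24}
1 + H = {1, 5, 9, 13, 17, 21, 25}
2 + H = {2, 6, 10, 14, 18, 22, 26}
3 + H = {3, 7, 11, 15, 19, 23, 27}

Cosets: 0+H={0,4,8,12,16,20,24}; 1+H={1,5,9,13,17,21,25}; 2+H={2,6,10,14,18,22,26}; 3+H={3,7,11,15,19,23,27}


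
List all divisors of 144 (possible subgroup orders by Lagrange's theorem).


Lagrange's theorem: |H| divides |G|
|G| = 144
Divisors of 144: 1, 2, 3, 4, 6, 8, 9, 12, 16, 18, 24, 36, 48, 72, 144

Possible subgroup orders: {1, 2, 3, 4, 6, 8, 9, 12, 16, 18, 24, 36, 48, 72, 144}


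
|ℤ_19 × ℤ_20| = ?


|A × B| = |A| · |B|
|ℤ_19 × ℤ_20| = 19 × 20 = 380

|ℤ_19 × ℤ_20| = 380


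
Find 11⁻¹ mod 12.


Use the extended Euclidean algorithm to write 1 = 11·s + 12·t; then s mod 12 is the inverse.
Euclidean algorithm:
  11 = 0·12 + 11
  12 = 1·11 + 1
  11 = 11·1 + 0
gcd(11,12) = 1
Back-substitution gives: 11·(-1) + 12·(1) = 1
So 11⁻¹ ≡ -1 ≡ 11 (mod 12)
Check: 11 × 11 = 121 ≡ 1 (mod 12) ✓

11⁻¹ ≡ 11 (mod 12)


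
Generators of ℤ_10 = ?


g generates ℤ_n iff gcd(g,n) = 1
Checking each g ∈ {1,...,9}:
gcd(1,10) = 1
gcd(2,10) = 2
gcd(3,10) = 1
gcd(4,10) = 2
gcd(5,10) = 5
gcd(6,10) = 2
gcd(7,10) = 1
gcd(8,10) = 2
gcd(9,10) = 1
Generators: {1, 3, 7, 9}
Number of generators = φ(10) = 4

Generators of ℤ_10 = {1, 3, 7, 9}


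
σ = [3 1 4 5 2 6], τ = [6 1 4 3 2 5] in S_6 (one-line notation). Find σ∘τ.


σ∘τ: apply τ first, then σ
1 →τ 6 →σ 6
2 →τ 1 →σ 3
3 →τ 4 →σ 5
4 →τ 3 →σ 4
5 →τ 2 →σ 1
6 →τ 5 →σ 2

σ∘τ = [6 3 5 4 1 2]


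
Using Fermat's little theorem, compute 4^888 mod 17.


Fermat's little theorem: if p is prime and gcd(a,p)=1, then a^(p-1) ≡ 1 (mod p)
p = 17 is prime, gcd(4,17) = 1
Reduce exponent: 888 mod 16 = 8
So 4^888 ≡ 4^8 (mod 17)
4^8 mod 17 = 1

4^888 ≡ 1 (mod 17)


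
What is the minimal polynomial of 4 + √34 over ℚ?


Let α = 4 + √34. Then α - 4 = √34, so (α - 4)² = 34, giving α² - 8α - 18 = 0. Degree 2 and α ∉ ℚ, so this is the minimal polynomial.

Minimal polynomial: x² - 8x - 18


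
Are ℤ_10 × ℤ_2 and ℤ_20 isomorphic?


Comparing ℤ_10 × ℤ_2 and ℤ_20:
gcd(10,2) = 2 ≠ 1. Max element order in ℤ_10×ℤ_2 is lcm(10,2) = 10 < 20, so it has no element of order 20

No, ℤ_10 × ℤ_2 ≇ ℤ_20


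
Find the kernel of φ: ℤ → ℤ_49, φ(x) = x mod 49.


Kernel = preimage of identity
ker(φ) = {x ∈ ℤ : x ≡ 0 (mod 49)} = 49ℤ = {0, ±49, ±98, ...}

ker(φ) = 49ℤ


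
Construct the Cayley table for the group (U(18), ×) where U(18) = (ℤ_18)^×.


Elements: {1, 5, 7, 11, 13, 17}
Operation: multiplication mod 18
Entry (a, b) = (a × b) mod 18

Cayley table:
   |  1 |  5 |  7 | 11 | 13 | 17
 1 |  1 |  5 |  7 | 11 | 13 | 17
 5 |  5 |  7 | 17 |  1 | 11 | 13
 7 |  7 | 17 | 13 |  5 |  1 | 11
11 | 11 |  1 |  5 | 13 | 17 |  7
13 | 13 | 11 |  1 | 17 |  7 |  5
17 | 17 | 13 | 11 |  7 |  5 |  1


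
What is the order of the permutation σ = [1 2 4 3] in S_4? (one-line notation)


Cycle decomposition: (3 4)
Cycle lengths: 2
Order = lcm(2) = 2

ord(σ) = 2


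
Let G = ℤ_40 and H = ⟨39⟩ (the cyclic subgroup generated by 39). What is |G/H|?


|⟨39⟩| = n / gcd(39, 40) = 40 / 1 = 40
H is normal (ℤ_40 is abelian).
|G/H| = |G| / |H| = 40 / 40 = 1

|G/H| = 1


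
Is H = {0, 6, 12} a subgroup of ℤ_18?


Subgroup test for H = {0, 6, 12} in (ℤ_18, +):
(1) 0 ∈ H? Yes
(2) Closure: for all a,b ∈ H, (a+b) mod 18 ∈ H? Yes
(3) Inverses: for all a ∈ H, -a mod 18 ∈ H? Yes

Yes, H is a subgroup of ℤ_18


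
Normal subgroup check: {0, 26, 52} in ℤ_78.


H = {0, 26, 52} in ℤ_78
ℤ_78 is abelian; every subgroup of an abelian group is normal

Yes, normal subgroup


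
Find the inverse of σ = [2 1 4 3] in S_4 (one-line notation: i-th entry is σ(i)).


To find σ⁻¹, swap domain and range:
σ(1) = 2 → σ⁻¹(2) = 1
σ(2) = 1 → σ⁻¹(1) = 2
σ(3) = 4 → σ⁻¹(4) = 3
σ(4) = 3 → σ⁻¹(3) = 4

σ⁻¹ = [2 1 4 3]


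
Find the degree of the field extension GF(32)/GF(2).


GF(32) = GF(2^5), so the extension degree is 5

[GF(32)/GF(2)] = 5


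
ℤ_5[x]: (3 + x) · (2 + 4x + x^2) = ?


Expand and collect like terms; reduce coefficients mod 5:
x^0: 3·2 = 6 ≡ 1 (mod 5)
x^1: 3·4 + 1·2 = 14 ≡ 4 (mod 5)
x^2: 3·1 + 1·4 = 7 ≡ 2 (mod 5)
x^3: 1·1 = 1 ≡ 1 (mod 5)
Result: 1 + 4x + 2x^2 + x^3

f · g = 1 + 4x + 2x^2 + x^3


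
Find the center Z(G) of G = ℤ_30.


Z(G) = {g ∈ G | gx = xg for all x ∈ G}
ℤ_30 is abelian, so Z(G) = G

Z(ℤ_30) = ℤ_30


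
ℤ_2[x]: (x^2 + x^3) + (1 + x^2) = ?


Add coefficients mod 2:
x^0: 0 + 1 = 1 (mod 2)
x^1: 0 + 0 = 0 (mod 2)
x^2: 1 + 1 = 0 (mod 2)
x^3: 1 + 0 = 1 (mod 2)
Result: 1 + x^3

f + g = 1 + x^3


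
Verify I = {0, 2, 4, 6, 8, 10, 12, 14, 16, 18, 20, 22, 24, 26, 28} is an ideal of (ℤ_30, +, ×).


Check ideal conditions for I = {0, 2, 4, 6, 8, 10, 12, 14, 16, 18, 20, 22, 24, 26, 28} in ℤ_30:
(1) I is an additive subgroup? Yes
(2) For r ∈ ℤ_30 and a ∈ I: r·a ∈ I? Yes

Yes, I is an ideal of ℤ_30


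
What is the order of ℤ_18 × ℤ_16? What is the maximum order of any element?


|ℤ_18 × ℤ_16| = 18 × 16 = 288
Max element order = lcm(18,16) = 144
Cyclic? No (gcd=2)

|ℤ_18×ℤ_16| = 288, max element order = 144


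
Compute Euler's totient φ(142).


Factor n: 142 = 2 × 71
φ(n) = n · ∏(1 - 1/p) over distinct primes p | n
φ(142) = 142 · (1 - 1/2) · (1 - 1/71) = 70

φ(142) = 70


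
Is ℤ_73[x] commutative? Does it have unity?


ℤ_73 is a field (n prime), so ℤ_73[x] is a commutative integral domain with unity
Commutative: Yes
Integral domain: Yes
Has unity: Yes

ℤ_73[x]: Commutative=Yes, Unity=Yes


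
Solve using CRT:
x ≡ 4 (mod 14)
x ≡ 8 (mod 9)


m₁ = 14, m₂ = 9, gcd = 1, so CRT applies. M = m₁·m₂ = 126
Let M₁ = M/m₁ = 9, M₂ = M/m₂ = 14
Find y₁ ≡ M₁⁻¹ (mod m₁): 9⁻¹ ≡ 11 (mod 14)
Find y₂ ≡ M₂⁻¹ (mod m₂): 14⁻¹ ≡ 2 (mod 9)
x = a₁·M₁·y₁ + a₂·M₂·y₂ = 4·9·11 + 8·14·2 = 620
Reduce mod 126: x ≡ 116
Check: 116 mod 14 = 4 ✓, 116 mod 9 = 8 ✓

x ≡ 116 (mod 126)


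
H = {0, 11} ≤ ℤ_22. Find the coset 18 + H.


18 + H = {18 + h (mod 22) : h ∈ H}
18+0=18, 18+11=7
18 + H = {7, 18} = 7 + H

18 + H = {7, 18}


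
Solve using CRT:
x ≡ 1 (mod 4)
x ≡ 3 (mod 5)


m₁ = 4, m₂ = 5, gcd = 1, so CRT applies. M = m₁·m₂ = 20
Let M₁ = M/m₁ = 5, M₂ = M/m₂ = 4
Find y₁ ≡ M₁⁻¹ (mod m₁): 5⁻¹ ≡ 1 (mod 4)
Find y₂ ≡ M₂⁻¹ (mod m₂): 4⁻¹ ≡ 4 (mod 5)
x = a₁·M₁·y₁ + a₂·M₂·y₂ = 1·5·1 + 3·4·4 = 53
Reduce mod 20: x ≡ 13
Check: 13 mod 4 = 1 ✓, 13 mod 5 = 3 ✓

x ≡ 13 (mod 20)


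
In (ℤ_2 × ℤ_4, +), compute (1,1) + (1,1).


Operation: componentwise addition mod (2, 4)
(1,1) + (1,1) = ((a₁+b₁) mod 2, (a₂+b₂) mod 4) with a = (1,1), b = (1,1)

(1,1) + (1,1) = (0,2)


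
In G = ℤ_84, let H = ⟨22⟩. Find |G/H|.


|⟨22⟩| = n / gcd(22, 84) = 84 / 2 = 42
H is normal (ℤ_84 is abelian).
|G/H| = |G| / |H| = 84 / 42 = 2

|G/H| = 2


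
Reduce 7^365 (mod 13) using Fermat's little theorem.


Fermat's little theorem: if p is prime and gcd(a,p)=1, then a^(p-1) ≡ 1 (mod p)
p = 13 is prime, gcd(7,13) = 1
Reduce exponent: 365 mod 12 = 5
So 7^365 ≡ 7^5 (mod 13)
7^5 mod 13 = 11

7^365 ≡ 11 (mod 13)


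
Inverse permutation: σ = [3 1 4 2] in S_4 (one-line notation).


To find σ⁻¹, swap domain and range:
σ(1) = 3 → σ⁻¹(3) = 1
σ(2) = 1 → σ⁻¹(1) = 2
σ(3) = 4 → σ⁻¹(4) = 3
σ(4) = 2 → σ⁻¹(2) = 4

σ⁻¹ = [2 4 1 3]


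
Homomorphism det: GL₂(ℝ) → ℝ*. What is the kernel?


Kernel = preimage of identity
ker(det) = {A | det(A) = 1} = SL₂(ℝ)

ker(det) = SL₂(ℝ)


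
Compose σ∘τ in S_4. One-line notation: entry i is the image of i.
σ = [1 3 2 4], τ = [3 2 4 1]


σ∘τ: apply τ first, then σ
1 →τ 3 →σ 2
2 →τ 2 →σ 3
3 →τ 4 →σ 4
4 →τ 1 →σ 1

σ∘τ = [2 3 4 1]


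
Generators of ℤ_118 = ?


g generates ℤ_n iff gcd(g,n) = 1
Prime factors of 118: 2, 59
Generators are g ∈ {1,...,117} not divisible by any of these primes.
Generators: {1, 3, 5, 7, 9, 11, 13, 15, 17, 19, 21, 23, 25, 27, 29, 31, 33, 35, 37, 39, 41, 43, 45, 47, 49, 51, 53, 55, 57, 61, 63, 65, 67, 69, 71, 73, 75, 77, 79, 81, 83, 85, 87, 89, 91, 93, 95, 97, 99, 101, 103, 105, 107, 109, 111, 113, 115, 117}
Number of generators = φ(118) = 58

Generators of ℤ_118 = {1, 3, 5, 7, 9, 11, 13, 15, 17, 19, 21, 23, 25, 27, 29, 31, 33, 35, 37, 39, 41, 43, 45, 47, 49, 51, 53, 55, 57, 61, 63, 65, 67, 69, 71, 73, 75, 77, 79, 81, 83, 85, 87, 89, 91, 93, 95, 97, 99, 101, 103, 105, 107, 109, 111, 113, 115, 117}


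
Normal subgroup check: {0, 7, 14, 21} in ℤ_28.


H = {0, 7, 14, 21} in ℤ_28
ℤ_28 is abelian; every subgroup of an abelian group is normal

Yes, normal subgroup


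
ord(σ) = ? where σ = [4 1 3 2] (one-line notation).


Cycle decomposition: (1 4 2)
Cycle lengths: 3
Order = lcm(3) = 3

ord(σ) = 3


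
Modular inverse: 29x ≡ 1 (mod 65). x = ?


Use the extended Euclidean algorithm to write 1 = 29·s + 65·t; then s mod 65 is the inverse.
Euclidean algorithm:
  29 = 0·65 + 29
  65 = 2·29 + 7
  29 = 4·7 + 1
  7 = 7·1 + 0
gcd(29,65) = 1
Back-substitution gives: 29·(9) + 65·(-4) = 1
So 29⁻¹ ≡ 9 ≡ 9 (mod 65)
Check: 29 × 9 = 261 ≡ 1 (mod 65) ✓

29⁻¹ ≡ 9 (mod 65)


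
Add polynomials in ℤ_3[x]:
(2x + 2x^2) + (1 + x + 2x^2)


Add coefficients mod 3:
x^0: 0 + 1 = 1 (mod 3)
x^1: 2 + 1 = 0 (mod 3)
x^2: 2 + 2 = 1 (mod 3)
Result: 1 + x^2

f + g = 1 + x^2


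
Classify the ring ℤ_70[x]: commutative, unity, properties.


ℤ_70 has zero divisors (2·35 ≡ 0), and these lift to constant zero divisors in ℤ_70[x]; so not an integral domain
Commutative: Yes
Integral domain: No
Has unity: Yes

ℤ_70[x]: Commutative=Yes, Unity=Yes


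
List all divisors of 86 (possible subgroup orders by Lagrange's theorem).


Lagrange's theorem: |H| divides |G|
|G| = 86
Divisors of 86: 1, 2, 43, 86

Possible subgroup orders: {1, 2, 43, 86}


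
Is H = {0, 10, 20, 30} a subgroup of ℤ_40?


Subgroup test for H = {0, 10, 20, 30} in (ℤ_40, +):
(1) 0 ∈ H? Yes
(2) Closure: for all a,b ∈ H, (a+b) mod 40 ∈ H? Yes
(3) Inverses: for all a ∈ H, -a mod 40 ∈ H? Yes

Yes, H is a subgroup of ℤ_40


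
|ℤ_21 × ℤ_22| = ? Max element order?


|ℤ_21 × ℤ_22| = 21 × 22 = 462
Max element order = lcm(21,22) = 462
Cyclic? Yes (gcd=1)

|ℤ_21×ℤ_22| = 462, max element order = 462


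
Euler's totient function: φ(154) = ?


Factor n: 154 = 2 × 7 × 11
φ(n) = n · ∏(1 - 1/p) over distinct primes p | n
φ(154) = 154 · (1 - 1/2) · (1 - 1/7) · (1 - 1/11) = 60

φ(154) = 60


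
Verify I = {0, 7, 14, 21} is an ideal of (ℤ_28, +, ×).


Check ideal conditions for I = {0, 7, 14, 21} in ℤ_28:
(1) I is an additive subgroup? Yes
(2) For r ∈ ℤ_28 and a ∈ I: r·a ∈ I? Yes

Yes, I is an ideal of ℤ_28


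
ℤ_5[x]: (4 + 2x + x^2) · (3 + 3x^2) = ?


Expand and collect like terms; reduce coefficients mod 5:
x^0: 4·3 = 12 ≡ 2 (mod 5)
x^1: 4·0 + 2·3 = 6 ≡ 1 (mod 5)
x^2: 4·3 + 2·0 + 1·3 = 15 ≡ 0 (mod 5)
x^3: 2·3 + 1·0 = 6 ≡ 1 (mod 5)
x^4: 1·3 = 3 ≡ 3 (mod 5)
Result: 2 + x + x^3 + 3x^4

f · g = 2 + x + x^3 + 3x^4


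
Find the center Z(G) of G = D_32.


Z(G) = {g ∈ G | gx = xg for all x ∈ G}
For even n, Z(D_n) = {e, r^(n/2)}: the 180° rotation r^16 commutes with every reflection and rotation

Z(D_32) = {e, r^16}


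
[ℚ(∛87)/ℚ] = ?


∛87 has minimal polynomial x³ - 87 (irreducible over ℚ since 87 is not a perfect cube)

[ℚ(∛87)/ℚ] = 3


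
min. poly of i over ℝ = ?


i satisfies x² + 1 = 0, irreducible over ℝ

Minimal polynomial: x² + 1


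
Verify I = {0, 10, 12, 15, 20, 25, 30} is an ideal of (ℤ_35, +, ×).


Check ideal conditions for I = {0, 10, 12, 15, 20, 25, 30} in ℤ_35:
(1) I is an additive subgroup? No
(2) For r ∈ ℤ_35 and a ∈ I: r·a ∈ I? No  [counterexample: r=2, a=12, r·a mod 35 = 24 ∉ I]

No, I is not an ideal of ℤ_35


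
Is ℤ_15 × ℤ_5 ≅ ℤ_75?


Comparing ℤ_15 × ℤ_5 and ℤ_75:
gcd(15,5) = 5 ≠ 1. Max element order in ℤ_15×ℤ_5 is lcm(15,5) = 15 < 75, so it has no element of order 75

No, ℤ_15 × ℤ_5 ≇ ℤ_75


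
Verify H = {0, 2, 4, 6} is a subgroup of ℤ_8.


Subgroup test for H = {0, 2, 4, 6} in (ℤ_8, +):
(1) 0 ∈ H? Yes
(2) Closure: for all a,b ∈ H, (a+b) mod 8 ∈ H? Yes
(3) Inverses: for all a ∈ H, -a mod 8 ∈ H? Yes

Yes, H is a subgroup of ℤ_8


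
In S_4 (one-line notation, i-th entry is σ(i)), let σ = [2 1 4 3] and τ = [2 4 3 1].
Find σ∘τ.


σ∘τ: apply τ first, then σ
1 →τ 2 →σ 1
2 →τ 4 →σ 3
3 →τ 3 →σ 4
4 →τ 1 →σ 2

σ∘τ = [1 3 4 2]


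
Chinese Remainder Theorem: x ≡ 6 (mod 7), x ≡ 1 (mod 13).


m₁ = 7, m₂ = 13, gcd = 1, so CRT applies. M = m₁·m₂ = 91
Let M₁ = M/m₁ = 13, M₂ = M/m₂ = 7
Find y₁ ≡ M₁⁻¹ (mod m₁): 13⁻¹ ≡ 6 (mod 7)
Find y₂ ≡ M₂⁻¹ (mod m₂): 7⁻¹ ≡ 2 (mod 13)
x = a₁·M₁·y₁ + a₂·M₂·y₂ = 6·13·6 + 1·7·2 = 482
Reduce mod 91: x ≡ 27
Check: 27 mod 7 = 6 ✓, 27 mod 13 = 1 ✓

x ≡ 27 (mod 91)


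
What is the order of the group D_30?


|D_n| = 2n (n rotations and n reflections)
|D_30| = 2×30 = 60

|D_30| = 60


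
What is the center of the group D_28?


Z(G) = {g ∈ G | gx = xg for all x ∈ G}
For even n, Z(D_n) = {e, r^(n/2)}: the 180° rotation r^14 commutes with every reflection and rotation

Z(D_28) = {e, r^14}


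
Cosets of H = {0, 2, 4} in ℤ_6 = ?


H = {0, 2, 4}, |H| = 3
Number of cosets = |G|/|H| = 6/3 = 2
0 + H = {0, 2, 4}
1 + H = {1, 3, 5}

Cosets: 0+H={0,2,4}; 1+H={1,3,5}


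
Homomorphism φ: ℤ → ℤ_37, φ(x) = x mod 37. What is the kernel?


Kernel = preimage of identity
ker(φ) = {x ∈ ℤ : x ≡ 0 (mod 37)} = 37ℤ = {0, ±37, ±74, ...}

ker(φ) = 37ℤ


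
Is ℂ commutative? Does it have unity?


ℂ is a field: commutative, has unity, every nonzero element is a unit (hence an integral domain)
Commutative: Yes
Integral domain: Yes
Has unity: Yes

ℂ: Commutative=Yes, Unity=Yes


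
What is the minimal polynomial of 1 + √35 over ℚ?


Let α = 1 + √35. Then α - 1 = √35, so (α - 1)² = 35, giving α² - 2α - 34 = 0. Degree 2 and α ∉ ℚ, so this is the minimal polynomial.

Minimal polynomial: x² - 2x - 34


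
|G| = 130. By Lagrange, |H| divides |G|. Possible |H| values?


Lagrange's theorem: |H| divides |G|
|G| = 130
Divisors of 130: 1, 2, 5, 10, 13, 26, 65, 130

Possible subgroup orders: {1, 2, 5, 10, 13, 26, 65, 130}


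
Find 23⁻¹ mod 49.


Use the extended Euclidean algorithm to write 1 = 23·s + 49·t; then s mod 49 is the inverse.
Euclidean algorithm:
  23 = 0·49 + 23
  49 = 2·23 + 3
  23 = 7·3 + 2
  3 = 1·2 + 1
  2 = 2·1 + 0
gcd(23,49) = 1
Back-substitution gives: 23·(-17) + 49·(8) = 1
So 23⁻¹ ≡ -17 ≡ 32 (mod 49)
Check: 23 × 32 = 736 ≡ 1 (mod 49) ✓

23⁻¹ ≡ 32 (mod 49)


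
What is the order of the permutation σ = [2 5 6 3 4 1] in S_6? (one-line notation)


Cycle decomposition: (1 2 5 4 3 6)
Cycle lengths: 6
Order = lcm(6) = 6

ord(σ) = 6


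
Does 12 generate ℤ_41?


g generates ℤ_n iff gcd(g, n) = 1
gcd(12, 41) = 1
Since gcd = 1, 12 is a generator.

Yes, 12 generates ℤ_41


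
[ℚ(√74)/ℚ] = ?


√74 has minimal polynomial x² - 74 (irreducible over ℚ since 74 is squarefree)

[ℚ(√74)/ℚ] = 2


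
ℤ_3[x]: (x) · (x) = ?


Expand and collect like terms; reduce coefficients mod 3:
x^0: 0·0 = 0 ≡ 0 (mod 3)
x^1: 0·1 + 1·0 = 0 ≡ 0 (mod 3)
x^2: 1·1 = 1 ≡ 1 (mod 3)
Result: x^2

f · g = x^2


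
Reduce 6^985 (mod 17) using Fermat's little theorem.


Fermat's little theorem: if p is prime and gcd(a,p)=1, then a^(p-1) ≡ 1 (mod p)
p = 17 is prime, gcd(6,17) = 1
Reduce exponent: 985 mod 16 = 9
So 6^985 ≡ 6^9 (mod 17)
6^9 mod 17 = 11

6^985 ≡ 11 (mod 17)


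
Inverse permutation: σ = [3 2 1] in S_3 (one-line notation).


To find σ⁻¹, swap domain and range:
σ(1) = 3 → σ⁻¹(3) = 1
σ(2) = 2 → σ⁻¹(2) = 2
σ(3) = 1 → σ⁻¹(1) = 3

σ⁻¹ = [3 2 1]


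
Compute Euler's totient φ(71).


Factor n: 71 = 71
φ(n) = n · ∏(1 - 1/p) over distinct primes p | n
φ(71) = 71 · (1 - 1/71) = 70

φ(71) = 70


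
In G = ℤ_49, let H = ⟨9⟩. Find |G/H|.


|⟨9⟩| = n / gcd(9, 49) = 49 / 1 = 49
H is normal (ℤ_49 is abelian).
|G/H| = |G| / |H| = 49 / 49 = 1

|G/H| = 1


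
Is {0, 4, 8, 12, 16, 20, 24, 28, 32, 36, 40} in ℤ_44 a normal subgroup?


H = {0, 4, 8, 12, 16, 20, 24, 28, 32, 36, 40} in ℤ_44
ℤ_44 is abelian; every subgroup of an abelian group is normal

Yes, normal subgroup


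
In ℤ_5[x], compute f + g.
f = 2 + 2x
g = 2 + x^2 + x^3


Add coefficients mod 5:
x^0: 2 + 2 = 4 (mod 5)
x^1: 2 + 0 = 2 (mod 5)
x^2: 0 + 1 = 1 (mod 5)
x^3: 0 + 1 = 1 (mod 5)
Result: 4 + 2x + x^2 + x^3

f + g = 4 + 2x + x^2 + x^3


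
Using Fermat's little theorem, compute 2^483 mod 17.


Fermat's little theorem: if p is prime and gcd(a,p)=1, then a^(p-1) ≡ 1 (mod p)
p = 17 is prime, gcd(2,17) = 1
Reduce exponent: 483 mod 16 = 3
So 2^483 ≡ 2^3 (mod 17)
2^3 mod 17 = 8

2^483 ≡ 8 (mod 17)


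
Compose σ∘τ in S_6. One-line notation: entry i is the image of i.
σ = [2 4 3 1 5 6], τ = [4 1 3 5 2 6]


σ∘τ: apply τ first, then σ
1 →τ 4 →σ 1
2 →τ 1 →σ 2
3 →τ 3 →σ 3
4 →τ 5 →σ 5
5 →τ 2 →σ 4
6 →τ 6 →σ 6

σ∘τ = [1 2 3 5 4 6]


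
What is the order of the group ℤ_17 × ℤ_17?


|A × B| = |A| · |B|
|ℤ_17 × ℤ_17| = 17 × 17 = 289

|ℤ_17 × ℤ_17| = 289


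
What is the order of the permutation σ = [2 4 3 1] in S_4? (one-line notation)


Cycle decomposition: (1 2 4)
Cycle lengths: 3
Order = lcm(3) = 3

ord(σ) = 3


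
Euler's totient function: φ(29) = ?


φ(n) = count of k ∈ {1,...,n} with gcd(k,n)=1
Coprimes to 29: {1, 2, 3, 4, 5, 6, 7, 8, 9, 10, 11, 12, 13, 14, 15, 16, 17, 18, 19, 20, 21, 22, 23, 24, 25, 26, 27, 28}
Count: 28

φ(29) = 28


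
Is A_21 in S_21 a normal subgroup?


H = A_21 in S_21
A_21 has index 2 in S_21, and every subgroup of index 2 is normal

Yes, normal subgroup


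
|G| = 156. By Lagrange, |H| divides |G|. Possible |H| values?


Lagrange's theorem: |H| divides |G|
|G| = 156
Divisors of 156: 1, 2, 3, 4, 6, 12, 13, 26, 39, 52, 78, 156

Possible subgroup orders: {1, 2, 3, 4, 6, 12, 13, 26, 39, 52, 78, 156}


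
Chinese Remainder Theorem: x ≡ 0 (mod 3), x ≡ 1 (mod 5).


m₁ = 3, m₂ = 5, gcd = 1, so CRT applies. M = m₁·m₂ = 15
Let M₁ = M/m₁ = 5, M₂ = M/m₂ = 3
Find y₁ ≡ M₁⁻¹ (mod m₁): 5⁻¹ ≡ 2 (mod 3)
Find y₂ ≡ M₂⁻¹ (mod m₂): 3⁻¹ ≡ 2 (mod 5)
x = a₁·M₁·y₁ + a₂·M₂·y₂ = 0·5·2 + 1·3·2 = 6
Reduce mod 15: x ≡ 6
Check: 6 mod 3 = 0 ✓, 6 mod 5 = 1 ✓

x ≡ 6 (mod 15)


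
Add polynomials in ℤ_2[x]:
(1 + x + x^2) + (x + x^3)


Add coefficients mod 2:
x^0: 1 + 0 = 1 (mod 2)
x^1: 1 + 1 = 0 (mod 2)
x^2: 1 + 0 = 1 (mod 2)
x^3: 0 + 1 = 1 (mod 2)
Result: 1 + x^2 + x^3

f + g = 1 + x^2 + x^3


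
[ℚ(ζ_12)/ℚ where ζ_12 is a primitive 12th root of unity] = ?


[ℚ(ζ_n):ℚ] = deg Φ_n(x) = φ(n). Here φ(12) = 4

[ℚ(ζ_12)/ℚ where ζ_12 is a primitive 12th root of unity] = 4


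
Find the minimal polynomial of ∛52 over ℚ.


∛52 satisfies x³ - 52 = 0, irreducible over ℚ (no rational root; 52 is not a perfect cube)

Minimal polynomial: x³ - 52


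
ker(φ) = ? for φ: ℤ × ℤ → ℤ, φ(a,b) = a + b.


Kernel = preimage of identity
ker(φ) = {(a,b) ∈ ℤ² | a+b = 0} = {(a,-a) | a ∈ ℤ}

ker(φ) = {(a,-a) | a ∈ ℤ}


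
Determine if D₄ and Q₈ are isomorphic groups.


Comparing D₄ and Q₈:
D₄ has 5 elements of order 2; Q₈ has only 1

No, D₄ ≇ Q₈


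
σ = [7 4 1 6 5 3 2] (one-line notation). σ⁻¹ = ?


To find σ⁻¹, swap domain and range:
σ(1) = 7 → σ⁻¹(7) = 1
σ(2) = 4 → σ⁻¹(4) = 2
σ(3) = 1 → σ⁻¹(1) = 3
σ(4) = 6 → σ⁻¹(6) = 4
σ(5) = 5 → σ⁻¹(5) = 5
σ(6) = 3 → σ⁻¹(3) = 6
σ(7) = 2 → σ⁻¹(2) = 7

σ⁻¹ = [3 7 6 2 5 4 1]


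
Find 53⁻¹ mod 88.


Use the extended Euclidean algorithm to write 1 = 53·s + 88·t; then s mod 88 is the inverse.
Euclidean algorithm:
  53 = 0·88 + 53
  88 = 1·53 + 35
  53 = 1·35 + 18
  35 = 1·18 + 17
  18 = 1·17 + 1
  17 = 17·1 + 0
gcd(53,88) = 1
Back-substitution gives: 53·(5) + 88·(-3) = 1
So 53⁻¹ ≡ 5 ≡ 5 (mod 88)
Check: 53 × 5 = 265 ≡ 1 (mod 88) ✓

53⁻¹ ≡ 5 (mod 88)


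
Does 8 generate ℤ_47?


g generates ℤ_n iff gcd(g, n) = 1
gcd(8, 47) = 1
Since gcd = 1, 8 is a generator.

Yes, 8 generates ℤ_47


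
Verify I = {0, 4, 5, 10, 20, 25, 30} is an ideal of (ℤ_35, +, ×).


Check ideal conditions for I = {0, 4, 5, 10, 20, 25, 30} in ℤ_35:
(1) I is an additive subgroup? No
(2) For r ∈ ℤ_35 and a ∈ I: r·a ∈ I? No  [counterexample: r=2, a=4, r·a mod 35 = 8 ∉ I]

No, I is not an ideal of ℤ_35


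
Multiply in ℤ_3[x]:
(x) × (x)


Expand and collect like terms; reduce coefficients mod 3:
x^0: 0·0 = 0 ≡ 0 (mod 3)
x^1: 0·1 + 1·0 = 0 ≡ 0 (mod 3)
x^2: 1·1 = 1 ≡ 1 (mod 3)
Result: x^2

f · g = x^2


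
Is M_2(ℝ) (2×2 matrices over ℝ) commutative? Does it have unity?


Matrix multiplication is non-commutative for n ≥ 2; the identity matrix I is the unity; singular matrices give zero divisors, so not an integral domain
Commutative: No
Integral domain: No
Has unity: Yes

M_2(ℝ) (2×2 matrices over ℝ): Commutative=No, Unity=Yes


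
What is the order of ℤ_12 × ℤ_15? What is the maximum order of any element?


|ℤ_12 × ℤ_15| = 12 × 15 = 180
Max element order = lcm(12,15) = 60
Cyclic? No (gcd=3)

|ℤ_12×ℤ_15| = 180, max element order = 60


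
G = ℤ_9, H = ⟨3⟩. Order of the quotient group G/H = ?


|⟨3⟩| = n / gcd(3, 9) = 9 / 3 = 3
H is normal (ℤ_9 is abelian).
|G/H| = |G| / |H| = 9 / 3 = 3

|G/H| = 3


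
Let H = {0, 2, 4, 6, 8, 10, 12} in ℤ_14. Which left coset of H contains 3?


3 + H = {3 + h (mod 14) : h ∈ H}
3+0=3, 3+2=5, 3+4=7, 3+6=9, 3+8=11, 3+10=13, 3+12=1
3 + H = {1, 3, 5, 7, 9, 11, 13} = 1 + H

3 + H = {1, 3, 5, 7, 9, 11, 13}


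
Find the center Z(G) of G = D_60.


Z(G) = {g ∈ G | gx = xg for all x ∈ G}
For even n, Z(D_n) = {e, r^(n/2)}: the 180° rotation r^30 commutes with every reflection and rotation

Z(D_60) = {e, r^30}


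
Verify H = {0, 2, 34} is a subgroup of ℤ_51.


Subgroup test for H = {0, 2, 34} in (ℤ_51, +):
(1) 0 ∈ H? Yes
(2) Closure: for all a,b ∈ H, (a+b) mod 51 ∈ H? No  [counterexample: 2 + 2 = 4 ∉ H]
(3) Inverses: for all a ∈ H, -a mod 51 ∈ H? No

No, H is not a subgroup of ℤ_51


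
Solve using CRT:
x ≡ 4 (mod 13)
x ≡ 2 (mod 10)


m₁ = 13, m₂ = 10, gcd = 1, so CRT applies. M = m₁·m₂ = 130
Let M₁ = M/m₁ = 10, M₂ = M/m₂ = 13
Find y₁ ≡ M₁⁻¹ (mod m₁): 10⁻¹ ≡ 4 (mod 13)
Find y₂ ≡ M₂⁻¹ (mod m₂): 13⁻¹ ≡ 7 (mod 10)
x = a₁·M₁·y₁ + a₂·M₂·y₂ = 4·10·4 + 2·13·7 = 342
Reduce mod 130: x ≡ 82
Check: 82 mod 13 = 4 ✓, 82 mod 10 = 2 ✓

x ≡ 82 (mod 130)


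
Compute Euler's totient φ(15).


φ(n) = count of k ∈ {1,...,n} with gcd(k,n)=1
Coprimes to 15: {1, 2, 4, 7, 8, 11, 13, 14}
Count: 8

φ(15) = 8


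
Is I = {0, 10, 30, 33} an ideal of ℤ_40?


Check ideal conditions for I = {0, 10, 30, 33} in ℤ_40:
(1) I is an additive subgroup? No
(2) For r ∈ ℤ_40 and a ∈ I: r·a ∈ I? No  [counterexample: r=2, a=10, r·a mod 40 = 20 ∉ I]

No, I is not an ideal of ℤ_40


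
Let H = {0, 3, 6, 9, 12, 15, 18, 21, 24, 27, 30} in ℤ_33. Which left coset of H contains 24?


24 + H = {24 + h (mod 33) : h ∈ H}
24+0=24, 24+3=27, 24+6=30, 24+9=0, 24+12=3, 24+15=6, 24+18=9, 24+21=12, 24+24=15, 24+27=18, 24+30=21
24 + H = {0, 3, 6, 9, 12, 15, 18, 21, 24, 27, 30} = 0 + H

24 + H = {0, 3, 6, 9, 12, 15, 18, 21, 24, 27, 30}


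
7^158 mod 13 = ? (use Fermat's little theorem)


Fermat's little theorem: if p is prime and gcd(a,p)=1, then a^(p-1) ≡ 1 (mod p)
p = 13 is prime, gcd(7,13) = 1
Reduce exponent: 158 mod 12 = 2
So 7^158 ≡ 7^2 (mod 13)
7^2 mod 13 = 10

7^158 ≡ 10 (mod 13)


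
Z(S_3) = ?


Z(G) = {g ∈ G | gx = xg for all x ∈ G}
S_n is non-abelian for n ≥ 3; Z(S_3) is trivial

Z(S_3) = {e}


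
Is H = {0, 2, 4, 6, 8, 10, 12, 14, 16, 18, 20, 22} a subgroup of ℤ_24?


Subgroup test for H = {0, 2, 4, 6, 8, 10, 12, 14, 16, 18, 20, 22} in (ℤ_24, +):
(1) 0 ∈ H? Yes
(2) Closure: for all a,b ∈ H, (a+b) mod 24 ∈ H? Yes
(3) Inverses: for all a ∈ H, -a mod 24 ∈ H? Yes

Yes, H is a subgroup of ℤ_24


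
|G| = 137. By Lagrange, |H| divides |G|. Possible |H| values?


Lagrange's theorem: |H| divides |G|
|G| = 137
Divisors of 137: 1, 137

Possible subgroup orders: {1, 137}


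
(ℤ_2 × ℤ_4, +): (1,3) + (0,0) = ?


Operation: componentwise addition mod (2, 4)
(1,3) + (0,0) = ((a₁+b₁) mod 2, (a₂+b₂) mod 4) with a = (1,3), b = (0,0)

(1,3) + (0,0) = (1,3)


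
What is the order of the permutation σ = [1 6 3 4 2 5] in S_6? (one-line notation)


Cycle decomposition: (2 6 5)
Cycle lengths: 3
Order = lcm(3) = 3

ord(σ) = 3


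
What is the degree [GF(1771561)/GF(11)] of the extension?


GF(1771561) = GF(11^6), so the extension degree is 6

[GF(1771561)/GF(11)] = 6


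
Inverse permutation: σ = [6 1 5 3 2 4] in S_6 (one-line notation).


To find σ⁻¹, swap domain and range:
σ(1) = 6 → σ⁻¹(6) = 1
σ(2) = 1 → σ⁻¹(1) = 2
σ(3) = 5 → σ⁻¹(5) = 3
σ(4) = 3 → σ⁻¹(3) = 4
σ(5) = 2 → σ⁻¹(2) = 5
σ(6) = 4 → σ⁻¹(4) = 6

σ⁻¹ = [2 5 4 6 3 1]


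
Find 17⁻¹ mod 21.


Use the extended Euclidean algorithm to write 1 = 17·s + 21·t; then s mod 21 is the inverse.
Euclidean algorithm:
  17 = 0·21 + 17
  21 = 1·17 + 4
  17 = 4·4 + 1
  4 = 4·1 + 0
gcd(17,21) = 1
Back-substitution gives: 17·(5) + 21·(-4) = 1
So 17⁻¹ ≡ 5 ≡ 5 (mod 21)
Check: 17 × 5 = 85 ≡ 1 (mod 21) ✓

17⁻¹ ≡ 5 (mod 21)


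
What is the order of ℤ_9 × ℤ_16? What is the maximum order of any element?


|ℤ_9 × ℤ_16| = 9 × 16 = 144
Max element order = lcm(9,16) = 144
Cyclic? Yes (gcd=1)

|ℤ_9×ℤ_16| = 144, max element order = 144


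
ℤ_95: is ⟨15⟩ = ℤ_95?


g generates ℤ_n iff gcd(g, n) = 1
gcd(15, 95) = 5
Since gcd = 5 ≠ 1, ⟨15⟩ has order 19 < 95, so 15 is not a generator.

No, 15 does not generate ℤ_95


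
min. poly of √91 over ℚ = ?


√91 satisfies x² - 91 = 0, irreducible over ℚ since 91 is squarefree

Minimal polynomial: x² - 91


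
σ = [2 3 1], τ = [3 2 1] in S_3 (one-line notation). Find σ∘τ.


σ∘τ: apply τ first, then σ
1 →τ 3 →σ 1
2 →τ 2 →σ 3
3 →τ 1 →σ 2

σ∘τ = [1 3 2]


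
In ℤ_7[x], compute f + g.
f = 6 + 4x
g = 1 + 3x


Add coefficients mod 7:
x^0: 6 + 1 = 0 (mod 7)
x^1: 4 + 3 = 0 (mod 7)
Result: 0

f + g = 0


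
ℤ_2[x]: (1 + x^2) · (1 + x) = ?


Expand and collect like terms; reduce coefficients mod 2:
x^0: 1·1 = 1 ≡ 1 (mod 2)
x^1: 1·1 + 0·1 = 1 ≡ 1 (mod 2)
x^2: 0·1 + 1·1 = 1 ≡ 1 (mod 2)
x^3: 1·1 = 1 ≡ 1 (mod 2)
Result: 1 + x + x^2 + x^3

f · g = 1 + x + x^2 + x^3


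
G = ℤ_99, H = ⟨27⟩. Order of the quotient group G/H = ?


|⟨27⟩| = n / gcd(27, 99) = 99 / 9 = 11
H is normal (ℤ_99 is abelian).
|G/H| = |G| / |H| = 99 / 11 = 9

|G/H| = 9


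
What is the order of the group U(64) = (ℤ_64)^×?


U(n) is the group of units mod n; |U(n)| = φ(n)
|U(64)| = φ(64) = 32

|U(64) = (ℤ_64)^×| = 32


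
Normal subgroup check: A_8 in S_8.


H = A_8 in S_8
A_8 has index 2 in S_8, and every subgroup of index 2 is normal

Yes, normal subgroup


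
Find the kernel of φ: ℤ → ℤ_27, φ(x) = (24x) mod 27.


Kernel = preimage of identity
ker(φ) = {x ∈ ℤ : 24x ≡ 0 (mod 27)}. gcd(24,27) = 3, so 24x ≡ 0 (mod 27) ⟺ x ≡ 0 (mod 27/3 = 9). Hence ker(φ) = 9ℤ

ker(φ) = 9ℤ


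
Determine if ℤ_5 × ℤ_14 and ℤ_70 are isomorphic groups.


Comparing ℤ_5 × ℤ_14 and ℤ_70:
gcd(5,14) = 1, so ℤ_5 × ℤ_14 ≅ ℤ_70 (CRT)

Yes, ℤ_5 × ℤ_14 ≅ ℤ_70


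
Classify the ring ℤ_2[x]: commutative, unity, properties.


ℤ_2 is a field (n prime), so ℤ_2[x] is a commutative integral domain with unity
Commutative: Yes
Integral domain: Yes
Has unity: Yes

ℤ_2[x]: Commutative=Yes, Unity=Yes


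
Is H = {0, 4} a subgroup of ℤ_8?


Subgroup test for H = {0, 4} in (ℤ_8, +):
(1) 0 ∈ H? Yes
(2) Closure: for all a,b ∈ H, (a+b) mod 8 ∈ H? Yes
(3) Inverses: for all a ∈ H, -a mod 8 ∈ H? Yes

Yes, H is a subgroup of ℤ_8


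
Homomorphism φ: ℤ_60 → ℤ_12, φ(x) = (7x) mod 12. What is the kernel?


Kernel = preimage of identity
ker(φ) = {x ∈ ℤ_60 : 7x ≡ 0 (mod 12)}. Since 12 | 60, φ is well-defined. The kernel is the cyclic subgroup ⟨12⟩ of ℤ_60 (order 5), i.e. {0, 12, 24, 36, 48}

ker(φ) = {0, 12, 24, 36, 48}
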